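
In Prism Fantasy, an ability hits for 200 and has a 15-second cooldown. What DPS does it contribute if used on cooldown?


DPS = damage / cooldown
= 200 / 15
= 13.33

13.33 DPS


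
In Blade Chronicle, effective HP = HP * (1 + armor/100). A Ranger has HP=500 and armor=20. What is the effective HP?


EHP = 500 * (1 + 20/100)
= 500 * (1 + 0.2)
= 500 * 1.2
= 600.0

600.0 EHP


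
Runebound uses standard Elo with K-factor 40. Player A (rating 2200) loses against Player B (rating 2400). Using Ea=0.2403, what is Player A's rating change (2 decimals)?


Elo update: delta = K * (S - Ea), where S = 0 (loses)
S - Ea = 0 - 0.2403 = -0.2403
Rating change = 40 * -0.2403
= -9.61

-9.61 rating points


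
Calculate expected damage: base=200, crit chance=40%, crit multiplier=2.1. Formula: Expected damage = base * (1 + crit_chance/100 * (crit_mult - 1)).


E[dmg] = base * (1 + crit_chance * (crit_mult - 1))
cc as decimal = 40/100 = 0.4
cm - 1 = 2.1 - 1 = 1.1
Bonus factor = 0.4 * 1.1 = 0.44
Total multiplier = 1 + 0.44 = 1.44
Expected damage = 200 * 1.44 = 288.00

288.00 damage


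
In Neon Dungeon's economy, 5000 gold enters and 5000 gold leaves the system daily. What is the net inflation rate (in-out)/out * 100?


Net gold = 5000 - 5000 = 0
Inflation rate = net / sunk * 100 = 0 / 5000 * 100
= 0.0 * 100
= 0.00%

0.00%


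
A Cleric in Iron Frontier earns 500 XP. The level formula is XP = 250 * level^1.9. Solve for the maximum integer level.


XP = 250 * level^1.9, so level = (XP / 250)^(1/1.9)
= (500 / 250)^(1/1.9)
= 2.0^0.5263
= 1.4402
Floor: level = 1

level 1


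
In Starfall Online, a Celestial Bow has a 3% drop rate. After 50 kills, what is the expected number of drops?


Expected drops = kills * (drop_rate / 100)
= 50 * (3 / 100)
= 50 * 0.03
= 1.5

1.5 drops


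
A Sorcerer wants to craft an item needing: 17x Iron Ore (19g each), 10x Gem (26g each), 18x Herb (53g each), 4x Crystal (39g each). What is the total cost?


Cost breakdown:
  Iron Ore: 17 * 19 = 323
  Gem: 10 * 26 = 260
  Herb: 18 * 53 = 954
  Crystal: 4 * 39 = 156
Total = 323 + 260 + 954 + 156 = 1693

1693 gold


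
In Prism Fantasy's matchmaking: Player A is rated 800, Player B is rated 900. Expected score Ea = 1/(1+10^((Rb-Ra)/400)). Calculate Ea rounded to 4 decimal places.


Elo expected score: Ea = 1/(1 + 10^((Rb-Ra)/400))
Rb - Ra = 900 - 800 = 100
(Rb-Ra)/400 = 100/400 = 0.25
10^0.25 = 1.778279
Ea = 1/(1 + 1.778279) = 1/2.778279 = 0.3599

0.3599


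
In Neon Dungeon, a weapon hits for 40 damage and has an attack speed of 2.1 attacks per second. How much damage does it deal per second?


DPS = damage * attack_speed
= 40 * 2.1
= 84.0

84.0 DPS


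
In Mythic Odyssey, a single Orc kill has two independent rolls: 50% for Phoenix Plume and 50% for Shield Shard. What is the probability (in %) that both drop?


For independent events, P(both) = P(A) * P(B)
= 50% * 50%
= 2500 / 100 %
= 25.0%

25.0%


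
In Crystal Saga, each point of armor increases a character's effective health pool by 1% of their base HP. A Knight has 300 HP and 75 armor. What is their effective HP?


EHP = 300 * (1 + 75/100)
= 300 * (1 + 0.75)
= 300 * 1.75
= 525.0

525.0 EHP


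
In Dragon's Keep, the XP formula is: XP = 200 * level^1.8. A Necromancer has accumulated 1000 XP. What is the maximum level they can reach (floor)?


XP = 200 * level^1.8, so level = (XP / 200)^(1/1.8)
= (1000 / 200)^(1/1.8)
= 5.0^0.5556
= 2.4452
Floor: level = 2

level 2


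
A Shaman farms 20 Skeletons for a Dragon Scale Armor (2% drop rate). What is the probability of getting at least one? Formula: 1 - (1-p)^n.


P(at least one) = 1 - P(none) = 1 - (1-p)^n
p = 2/100 = 0.02
1 - p = 0.98
(1 - p)^20 = 0.98^20 = 0.667608
P(at least one) = 1 - 0.667608 = 0.3324

0.3324


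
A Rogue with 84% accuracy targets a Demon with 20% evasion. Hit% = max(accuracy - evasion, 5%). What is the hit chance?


accuracy - evasion = 84 - 20 = 64
Apply floor: max(64, 5) = 64
Hit chance = 64%

64%


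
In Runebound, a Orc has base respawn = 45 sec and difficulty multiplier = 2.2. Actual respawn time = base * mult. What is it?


Respawn time = base * multiplier
= 45 * 2.2
= 99.0 seconds

99.0 seconds


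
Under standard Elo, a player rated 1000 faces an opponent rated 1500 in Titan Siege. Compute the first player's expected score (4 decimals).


Elo expected score: Ea = 1/(1 + 10^((Rb-Ra)/400))
Rb - Ra = 1500 - 1000 = 500
(Rb-Ra)/400 = 500/400 = 1.25
10^1.25 = 17.782794
Ea = 1/(1 + 17.782794) = 1/18.782794 = 0.0532

0.0532


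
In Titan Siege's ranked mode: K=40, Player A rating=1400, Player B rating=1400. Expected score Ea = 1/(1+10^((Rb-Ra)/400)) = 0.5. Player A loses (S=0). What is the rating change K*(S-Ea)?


Elo update: delta = K * (S - Ea), where S = 0 (loses)
S - Ea = 0 - 0.5 = -0.5
Rating change = 40 * -0.5
= -20.00

-20.00 rating points


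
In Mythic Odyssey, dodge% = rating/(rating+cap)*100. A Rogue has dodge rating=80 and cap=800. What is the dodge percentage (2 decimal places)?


dodge% = 80 / (80 + 800) * 100
= 80 / 880 * 100
= 0.090909 * 100
= 9.09%

9.09%


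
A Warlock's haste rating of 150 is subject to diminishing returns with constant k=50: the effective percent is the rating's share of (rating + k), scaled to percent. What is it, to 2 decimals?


effective% = rating / (rating + k) * 100
= 150 / (150 + 50) * 100
= 150 / 200 * 100
= 0.75 * 100
= 75.00%

75.00%


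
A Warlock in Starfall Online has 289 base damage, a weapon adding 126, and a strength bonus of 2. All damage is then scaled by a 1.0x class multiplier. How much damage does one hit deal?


Sum base + weapon + str = 289 + 126 + 2 = 417
Multiply by 1.0:
417 * 1.0 = 417.0

417.0 damage


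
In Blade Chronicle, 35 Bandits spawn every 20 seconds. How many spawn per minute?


Spawns per minute = count * (60 / interval)
= 35 * (60 / 20)
= 35 * 3.0
= 105.0

105.0 per minute


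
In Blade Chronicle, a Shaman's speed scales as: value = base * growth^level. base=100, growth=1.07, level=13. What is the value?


value = base * growth^level
= 100 * 1.07^13
= 100 * 2.409845
= 240.98

240.98 speed


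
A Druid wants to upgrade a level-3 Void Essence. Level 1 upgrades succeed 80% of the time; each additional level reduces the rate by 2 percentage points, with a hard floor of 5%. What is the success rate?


raw_rate = 80 - 2 * (3 - 1)
= 80 - 2 * 2
= 80 - 4
= 76
Apply floor: max(76, 5) = 76%

76%


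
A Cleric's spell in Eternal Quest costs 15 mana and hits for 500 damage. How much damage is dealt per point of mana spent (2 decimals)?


Efficiency = damage / mana
= 500 / 15
= 33.33

33.33 dmg/mana


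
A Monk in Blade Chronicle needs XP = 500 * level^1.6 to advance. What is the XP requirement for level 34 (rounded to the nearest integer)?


XP = 500 * level^1.6
Substitute level = 34:
XP = 500 * 34^1.6
= 500 * 282.0761
= 141038

141038 XP


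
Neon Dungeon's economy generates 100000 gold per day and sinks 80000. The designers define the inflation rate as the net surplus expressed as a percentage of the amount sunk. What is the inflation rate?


Net gold = 100000 - 80000 = 20000
Inflation rate = net / sunk * 100 = 20000 / 80000 * 100
= 0.25 * 100
= 25.00%

25.00%


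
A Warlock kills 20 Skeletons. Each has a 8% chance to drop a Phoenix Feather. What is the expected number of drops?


Expected drops = kills * (drop_rate / 100)
= 20 * (8 / 100)
= 20 * 0.08
= 1.6

1.6 drops


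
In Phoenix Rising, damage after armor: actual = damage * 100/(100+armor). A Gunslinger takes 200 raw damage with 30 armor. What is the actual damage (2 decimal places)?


actual = 200 * 100 / (100 + 30)
= 200 * 100 / 130
= 20000 / 130
= 153.85

153.85 damage


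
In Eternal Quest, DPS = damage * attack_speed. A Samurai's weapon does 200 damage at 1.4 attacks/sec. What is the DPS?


DPS = damage * attack_speed
= 200 * 1.4
= 280.0

280.0 DPS


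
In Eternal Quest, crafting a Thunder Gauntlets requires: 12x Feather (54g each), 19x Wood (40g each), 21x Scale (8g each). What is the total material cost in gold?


Cost breakdown:
  Feather: 12 * 54 = 648
  Wood: 19 * 40 = 760
  Scale: 21 * 8 = 168
Total = 648 + 760 + 168 = 1576

1576 gold


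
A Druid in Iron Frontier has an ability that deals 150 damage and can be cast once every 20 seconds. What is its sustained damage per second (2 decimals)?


DPS = damage / cooldown
= 150 / 20
= 7.50

7.50 DPS


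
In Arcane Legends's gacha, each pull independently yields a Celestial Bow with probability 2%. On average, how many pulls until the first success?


Expected pulls for a geometric distribution = 1/p = 100 / rate%
= 100 / 2
= 50.0

50.0 pulls


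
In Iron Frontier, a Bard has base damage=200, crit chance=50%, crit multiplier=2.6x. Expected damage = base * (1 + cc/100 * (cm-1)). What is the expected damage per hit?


E[dmg] = base * (1 + crit_chance * (crit_mult - 1))
cc as decimal = 50/100 = 0.5
cm - 1 = 2.6 - 1 = 1.6
Bonus factor = 0.5 * 1.6 = 0.8
Total multiplier = 1 + 0.8 = 1.8
Expected damage = 200 * 1.8 = 360.00

360.00 damage


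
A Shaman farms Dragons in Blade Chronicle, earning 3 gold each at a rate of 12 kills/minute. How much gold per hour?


Gold per minute = 3 * 12 = 36
Gold per hour = 36 * 60 = 2160

2160 gold/hour


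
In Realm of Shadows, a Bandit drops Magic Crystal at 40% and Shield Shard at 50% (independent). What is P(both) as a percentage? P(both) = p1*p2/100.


For independent events, P(both) = P(A) * P(B)
= 40% * 50%
= 2000 / 100 %
= 20.0%

20.0%


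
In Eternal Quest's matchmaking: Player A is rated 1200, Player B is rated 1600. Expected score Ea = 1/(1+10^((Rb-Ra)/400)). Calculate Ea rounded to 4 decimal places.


Elo expected score: Ea = 1/(1 + 10^((Rb-Ra)/400))
Rb - Ra = 1600 - 1200 = 400
(Rb-Ra)/400 = 400/400 = 1.0
10^1.0 = 10.0
Ea = 1/(1 + 10.0) = 1/11.0 = 0.0909

0.0909


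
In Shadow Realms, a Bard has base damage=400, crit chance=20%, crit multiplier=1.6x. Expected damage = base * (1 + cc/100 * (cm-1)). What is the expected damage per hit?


E[dmg] = base * (1 + crit_chance * (crit_mult - 1))
cc as decimal = 20/100 = 0.2
cm - 1 = 1.6 - 1 = 0.6
Bonus factor = 0.2 * 0.6 = 0.12
Total multiplier = 1 + 0.12 = 1.12
Expected damage = 400 * 1.12 = 448.00

448.00 damage


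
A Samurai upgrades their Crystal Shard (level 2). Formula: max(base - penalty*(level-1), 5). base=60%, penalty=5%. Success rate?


raw_rate = 60 - 5 * (2 - 1)
= 60 - 5 * 1
= 60 - 5
= 55
Apply floor: max(55, 5) = 55%

55%


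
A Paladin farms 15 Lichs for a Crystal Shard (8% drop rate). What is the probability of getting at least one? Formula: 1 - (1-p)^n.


P(at least one) = 1 - P(none) = 1 - (1-p)^n
p = 8/100 = 0.08
1 - p = 0.92
(1 - p)^15 = 0.92^15 = 0.286297
P(at least one) = 1 - 0.286297 = 0.7137

0.7137


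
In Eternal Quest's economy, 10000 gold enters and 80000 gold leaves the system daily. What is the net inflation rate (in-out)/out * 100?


Net gold = 10000 - 80000 = -70000
Inflation rate = net / sunk * 100 = -70000 / 80000 * 100
= -0.875 * 100
= -87.50%

-87.50%


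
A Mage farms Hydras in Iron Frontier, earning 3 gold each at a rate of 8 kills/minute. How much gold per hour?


Gold per minute = 3 * 8 = 24
Gold per hour = 24 * 60 = 1440

1440 gold/hour


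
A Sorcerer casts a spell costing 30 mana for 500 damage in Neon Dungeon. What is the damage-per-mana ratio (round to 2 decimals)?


Efficiency = damage / mana
= 500 / 30
= 16.67

16.67 dmg/mana


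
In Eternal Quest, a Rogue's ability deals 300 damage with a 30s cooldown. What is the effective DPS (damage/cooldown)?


DPS = damage / cooldown
= 300 / 30
= 10.00

10.00 DPS


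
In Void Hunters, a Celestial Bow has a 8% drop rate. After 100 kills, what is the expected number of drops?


Expected drops = kills * (drop_rate / 100)
= 100 * (8 / 100)
= 100 * 0.08
= 8.0

8.0 drops


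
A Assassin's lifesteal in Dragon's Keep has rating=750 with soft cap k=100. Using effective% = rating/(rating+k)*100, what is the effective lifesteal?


effective% = rating / (rating + k) * 100
= 750 / (750 + 100) * 100
= 750 / 850 * 100
= 0.882353 * 100
= 88.24%

88.24%


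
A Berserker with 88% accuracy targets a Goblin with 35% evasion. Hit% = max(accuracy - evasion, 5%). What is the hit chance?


accuracy - evasion = 88 - 35 = 53
Apply floor: max(53, 5) = 53
Hit chance = 53%

53%


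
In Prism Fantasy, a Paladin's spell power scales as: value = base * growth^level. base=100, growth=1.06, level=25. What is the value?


value = base * growth^level
= 100 * 1.06^25
= 100 * 4.291871
= 429.19

429.19 spell power


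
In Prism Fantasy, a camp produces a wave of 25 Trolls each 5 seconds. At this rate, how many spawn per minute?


Spawns per minute = count * (60 / interval)
= 25 * (60 / 5)
= 25 * 12.0
= 300.0

300.0 per minute


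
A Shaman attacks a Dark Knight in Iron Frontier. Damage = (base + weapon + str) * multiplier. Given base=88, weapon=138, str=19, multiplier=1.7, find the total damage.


Sum base + weapon + str = 88 + 138 + 19 = 245
Multiply by 1.7:
245 * 1.7 = 416.5

416.5 damage


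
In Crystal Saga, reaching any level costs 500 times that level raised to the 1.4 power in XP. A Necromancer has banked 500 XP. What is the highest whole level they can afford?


XP = 500 * level^1.4, so level = (XP / 500)^(1/1.4)
= (500 / 500)^(1/1.4)
= 1.0^0.7143
= 1.0
Floor: level = 1

level 1


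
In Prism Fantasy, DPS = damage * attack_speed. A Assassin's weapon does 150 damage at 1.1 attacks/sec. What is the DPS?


DPS = damage * attack_speed
= 150 * 1.1
= 165.0

165.0 DPS


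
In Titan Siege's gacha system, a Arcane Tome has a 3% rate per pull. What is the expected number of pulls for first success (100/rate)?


Expected pulls for a geometric distribution = 1/p = 100 / rate%
= 100 / 3
= 33.33

33.33 pulls


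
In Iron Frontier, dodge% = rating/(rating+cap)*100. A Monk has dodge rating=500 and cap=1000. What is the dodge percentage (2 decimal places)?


dodge% = 500 / (500 + 1000) * 100
= 500 / 1500 * 100
= 0.333333 * 100
= 33.33%

33.33%


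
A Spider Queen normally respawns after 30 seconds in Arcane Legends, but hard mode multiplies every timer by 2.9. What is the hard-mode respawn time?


Respawn time = base * multiplier
= 30 * 2.9
= 87.0 seconds

87.0 seconds


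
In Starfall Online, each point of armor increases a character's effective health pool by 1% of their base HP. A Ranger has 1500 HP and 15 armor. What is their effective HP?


EHP = 1500 * (1 + 15/100)
= 1500 * (1 + 0.15)
= 1500 * 1.15
= 1725.0

1725.0 EHP


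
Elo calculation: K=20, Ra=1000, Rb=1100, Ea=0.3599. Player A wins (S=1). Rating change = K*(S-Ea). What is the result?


Elo update: delta = K * (S - Ea), where S = 1 (wins)
S - Ea = 1 - 0.3599 = 0.6401
Rating change = 20 * 0.6401
= 12.80

12.80 rating points


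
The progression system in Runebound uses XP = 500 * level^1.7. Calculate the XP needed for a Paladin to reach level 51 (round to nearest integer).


XP = 500 * level^1.7
Substitute level = 51:
XP = 500 * 51^1.7
= 500 * 799.5936
= 399797

399797 XP


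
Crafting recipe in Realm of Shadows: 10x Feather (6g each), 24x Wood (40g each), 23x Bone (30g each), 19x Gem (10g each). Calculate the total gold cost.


Cost breakdown:
  Feather: 10 * 6 = 60
  Wood: 24 * 40 = 960
  Bone: 23 * 30 = 690
  Gem: 19 * 10 = 190
Total = 60 + 960 + 690 + 190 = 1900

1900 gold


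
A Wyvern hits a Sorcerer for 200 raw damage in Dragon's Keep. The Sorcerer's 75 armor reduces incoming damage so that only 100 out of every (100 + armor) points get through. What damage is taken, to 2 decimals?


actual = 200 * 100 / (100 + 75)
= 200 * 100 / 175
= 20000 / 175
= 114.29

114.29 damage


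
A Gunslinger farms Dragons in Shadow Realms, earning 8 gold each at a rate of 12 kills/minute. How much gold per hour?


Gold per minute = 8 * 12 = 96
Gold per hour = 96 * 60 = 5760

5760 gold/hour


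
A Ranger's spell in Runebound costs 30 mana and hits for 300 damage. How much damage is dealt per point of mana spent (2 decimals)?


Efficiency = damage / mana
= 300 / 30
= 10.00

10.00 dmg/mana


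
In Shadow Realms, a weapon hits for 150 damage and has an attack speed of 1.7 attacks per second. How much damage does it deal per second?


DPS = damage * attack_speed
= 150 * 1.7
= 255.0

255.0 DPS


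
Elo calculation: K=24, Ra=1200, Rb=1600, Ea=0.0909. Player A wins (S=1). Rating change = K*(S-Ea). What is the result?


Elo update: delta = K * (S - Ea), where S = 1 (wins)
S - Ea = 1 - 0.0909 = 0.9091
Rating change = 24 * 0.9091
= 21.82

21.82 rating points


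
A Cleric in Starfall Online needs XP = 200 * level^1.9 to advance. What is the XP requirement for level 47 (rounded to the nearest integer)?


XP = 200 * level^1.9
Substitute level = 47:
XP = 200 * 47^1.9
= 200 * 1503.0933
= 300619

300619 XP


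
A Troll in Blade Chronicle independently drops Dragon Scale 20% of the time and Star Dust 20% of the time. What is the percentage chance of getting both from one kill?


For independent events, P(both) = P(A) * P(B)
= 20% * 20%
= 400 / 100 %
= 4.0%

4.0%


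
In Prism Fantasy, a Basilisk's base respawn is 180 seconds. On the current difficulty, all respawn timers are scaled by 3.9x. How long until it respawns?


Respawn time = base * multiplier
= 180 * 3.9
= 702.0 seconds

702.0 seconds


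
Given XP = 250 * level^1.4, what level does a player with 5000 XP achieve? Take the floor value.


XP = 250 * level^1.4, so level = (XP / 250)^(1/1.4)
= (5000 / 250)^(1/1.4)
= 20.0^0.7143
= 8.4978
Floor: level = 8

level 8


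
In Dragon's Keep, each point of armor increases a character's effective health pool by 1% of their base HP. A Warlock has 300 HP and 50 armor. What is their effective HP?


EHP = 300 * (1 + 50/100)
= 300 * (1 + 0.5)
= 300 * 1.5
= 450.0

450.0 EHP


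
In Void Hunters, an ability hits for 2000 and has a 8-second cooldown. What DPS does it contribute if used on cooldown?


DPS = damage / cooldown
= 2000 / 8
= 250.00

250.00 DPS


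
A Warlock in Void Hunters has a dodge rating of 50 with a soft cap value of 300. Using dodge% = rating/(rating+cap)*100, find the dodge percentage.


dodge% = 50 / (50 + 300) * 100
= 50 / 350 * 100
= 0.142857 * 100
= 14.29%

14.29%


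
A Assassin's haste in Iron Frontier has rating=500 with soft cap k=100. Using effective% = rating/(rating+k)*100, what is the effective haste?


effective% = rating / (rating + k) * 100
= 500 / (500 + 100) * 100
= 500 / 600 * 100
= 0.833333 * 100
= 83.33%

83.33%


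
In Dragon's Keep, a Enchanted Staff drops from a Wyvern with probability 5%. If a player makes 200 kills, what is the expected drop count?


Expected drops = kills * (drop_rate / 100)
= 200 * (5 / 100)
= 200 * 0.05
= 10.0

10.0 drops


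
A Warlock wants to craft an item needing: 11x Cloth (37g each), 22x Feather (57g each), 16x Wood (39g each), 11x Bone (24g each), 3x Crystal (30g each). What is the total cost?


Cost breakdown:
  Cloth: 11 * 37 = 407
  Feather: 22 * 57 = 1254
  Wood: 16 * 39 = 624
  Bone: 11 * 24 = 264
  Crystal: 3 * 30 = 90
Total = 407 + 1254 + 624 + 264 + 90 = 2639

2639 gold


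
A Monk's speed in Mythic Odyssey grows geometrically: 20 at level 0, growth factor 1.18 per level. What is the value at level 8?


value = base * growth^level
= 20 * 1.18^8
= 20 * 3.758859
= 75.18

75.18 speed


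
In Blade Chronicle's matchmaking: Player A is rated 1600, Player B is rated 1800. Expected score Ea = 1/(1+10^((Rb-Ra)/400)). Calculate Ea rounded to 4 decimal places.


Elo expected score: Ea = 1/(1 + 10^((Rb-Ra)/400))
Rb - Ra = 1800 - 1600 = 200
(Rb-Ra)/400 = 200/400 = 0.5
10^0.5 = 3.162278
Ea = 1/(1 + 3.162278) = 1/4.162278 = 0.2403

0.2403


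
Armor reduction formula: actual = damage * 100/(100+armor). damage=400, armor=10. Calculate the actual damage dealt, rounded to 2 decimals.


actual = 400 * 100 / (100 + 10)
= 400 * 100 / 110
= 40000 / 110
= 363.64

363.64 damage


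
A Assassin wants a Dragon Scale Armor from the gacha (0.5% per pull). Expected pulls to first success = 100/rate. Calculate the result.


Expected pulls for a geometric distribution = 1/p = 100 / rate%
= 100 / 0.5
= 200.0

200.0 pulls


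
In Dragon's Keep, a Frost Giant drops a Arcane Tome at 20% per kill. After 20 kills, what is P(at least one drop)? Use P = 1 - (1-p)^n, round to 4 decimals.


P(at least one) = 1 - P(none) = 1 - (1-p)^n
p = 20/100 = 0.2
1 - p = 0.8
(1 - p)^20 = 0.8^20 = 0.011529
P(at least one) = 1 - 0.011529 = 0.9885

0.9885


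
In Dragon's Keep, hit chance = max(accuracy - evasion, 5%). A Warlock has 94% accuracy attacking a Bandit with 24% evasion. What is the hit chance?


accuracy - evasion = 94 - 24 = 70
Apply floor: max(70, 5) = 70
Hit chance = 70%

70%


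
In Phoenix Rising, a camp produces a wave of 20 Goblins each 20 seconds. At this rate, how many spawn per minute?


Spawns per minute = count * (60 / interval)
= 20 * (60 / 20)
= 20 * 3.0
= 60.0

60.0 per minute


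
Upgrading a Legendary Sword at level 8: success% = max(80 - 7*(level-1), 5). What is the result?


raw_rate = 80 - 7 * (8 - 1)
= 80 - 7 * 7
= 80 - 49
= 31
Apply floor: max(31, 5) = 31%

31%


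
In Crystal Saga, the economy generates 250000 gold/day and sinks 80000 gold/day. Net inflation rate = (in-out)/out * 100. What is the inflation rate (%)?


Net gold = 250000 - 80000 = 170000
Inflation rate = net / sunk * 100 = 170000 / 80000 * 100
= 2.125 * 100
= 212.50%

212.50%


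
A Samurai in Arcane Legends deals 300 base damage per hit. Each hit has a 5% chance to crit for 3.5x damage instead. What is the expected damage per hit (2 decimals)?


E[dmg] = base * (1 + crit_chance * (crit_mult - 1))
cc as decimal = 5/100 = 0.05
cm - 1 = 3.5 - 1 = 2.5
Bonus factor = 0.05 * 2.5 = 0.125
Total multiplier = 1 + 0.125 = 1.125
Expected damage = 300 * 1.125 = 337.50

337.50 damage


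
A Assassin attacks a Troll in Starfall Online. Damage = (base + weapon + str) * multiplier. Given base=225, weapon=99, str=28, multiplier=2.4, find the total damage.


Sum base + weapon + str = 225 + 99 + 28 = 352
Multiply by 2.4:
352 * 2.4 = 844.8

844.8 damage


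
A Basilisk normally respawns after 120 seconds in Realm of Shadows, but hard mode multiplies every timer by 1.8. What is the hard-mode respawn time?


Respawn time = base * multiplier
= 120 * 1.8
= 216.0 seconds

216.0 seconds


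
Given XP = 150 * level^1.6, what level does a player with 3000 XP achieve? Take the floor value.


XP = 150 * level^1.6, so level = (XP / 150)^(1/1.6)
= (3000 / 150)^(1/1.6)
= 20.0^0.625
= 6.5034
Floor: level = 6

level 6


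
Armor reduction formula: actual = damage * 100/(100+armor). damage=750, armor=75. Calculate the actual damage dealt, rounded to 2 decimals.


actual = 750 * 100 / (100 + 75)
= 750 * 100 / 175
= 75000 / 175
= 428.57

428.57 damage


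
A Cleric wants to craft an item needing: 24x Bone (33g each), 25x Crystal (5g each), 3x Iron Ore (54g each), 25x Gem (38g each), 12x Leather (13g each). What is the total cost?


Cost breakdown:
  Bone: 24 * 33 = 792
  Crystal: 25 * 5 = 125
  Iron Ore: 3 * 54 = 162
  Gem: 25 * 38 = 950
  Leather: 12 * 13 = 156
Total = 792 + 125 + 162 + 950 + 156 = 2185

2185 gold


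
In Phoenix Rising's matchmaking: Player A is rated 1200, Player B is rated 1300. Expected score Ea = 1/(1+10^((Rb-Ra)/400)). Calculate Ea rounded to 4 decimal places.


Elo expected score: Ea = 1/(1 + 10^((Rb-Ra)/400))
Rb - Ra = 1300 - 1200 = 100
(Rb-Ra)/400 = 100/400 = 0.25
10^0.25 = 1.778279
Ea = 1/(1 + 1.778279) = 1/2.778279 = 0.3599

0.3599


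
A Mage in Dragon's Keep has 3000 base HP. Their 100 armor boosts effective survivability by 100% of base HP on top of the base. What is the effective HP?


EHP = 3000 * (1 + 100/100)
= 3000 * (1 + 1.0)
= 3000 * 2.0
= 6000.0

6000.0 EHP


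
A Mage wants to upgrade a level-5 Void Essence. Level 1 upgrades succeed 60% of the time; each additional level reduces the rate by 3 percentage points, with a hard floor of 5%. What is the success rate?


raw_rate = 60 - 3 * (5 - 1)
= 60 - 3 * 4
= 60 - 12
= 48
Apply floor: max(48, 5) = 48%

48%


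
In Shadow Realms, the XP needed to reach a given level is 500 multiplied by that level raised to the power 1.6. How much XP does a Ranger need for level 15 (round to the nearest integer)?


XP = 500 * level^1.6
Substitute level = 15:
XP = 500 * 15^1.6
= 500 * 76.1633
= 38082

38082 XP


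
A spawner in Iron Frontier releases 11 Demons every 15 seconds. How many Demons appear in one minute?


Spawns per minute = count * (60 / interval)
= 11 * (60 / 15)
= 11 * 4.0
= 44.0

44.0 per minute


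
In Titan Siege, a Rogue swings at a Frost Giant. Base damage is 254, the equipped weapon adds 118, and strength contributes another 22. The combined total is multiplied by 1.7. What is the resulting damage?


Sum base + weapon + str = 254 + 118 + 22 = 394
Multiply by 1.7:
394 * 1.7 = 669.8

669.8 damage


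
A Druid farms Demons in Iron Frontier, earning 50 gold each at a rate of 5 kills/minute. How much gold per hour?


Gold per minute = 50 * 5 = 250
Gold per hour = 250 * 60 = 15000

15000 gold/hour


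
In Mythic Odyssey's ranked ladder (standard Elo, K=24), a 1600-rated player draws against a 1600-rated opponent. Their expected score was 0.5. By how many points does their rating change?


Elo update: delta = K * (S - Ea), where S = 0.5 (draws)
S - Ea = 0.5 - 0.5 = 0.0
Rating change = 24 * 0.0
= 0.00

0.00 rating points


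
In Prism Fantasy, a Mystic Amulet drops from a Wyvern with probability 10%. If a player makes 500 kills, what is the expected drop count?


Expected drops = kills * (drop_rate / 100)
= 500 * (10 / 100)
= 500 * 0.1
= 50.0

50.0 drops


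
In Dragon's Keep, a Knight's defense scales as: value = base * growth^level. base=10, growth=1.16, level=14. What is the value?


value = base * growth^level
= 10 * 1.16^14
= 10 * 7.987518
= 79.88

79.88 defense


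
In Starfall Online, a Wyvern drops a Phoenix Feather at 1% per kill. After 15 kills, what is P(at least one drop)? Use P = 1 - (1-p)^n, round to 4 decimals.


P(at least one) = 1 - P(none) = 1 - (1-p)^n
p = 1/100 = 0.01
1 - p = 0.99
(1 - p)^15 = 0.99^15 = 0.860058
P(at least one) = 1 - 0.860058 = 0.1399

0.1399


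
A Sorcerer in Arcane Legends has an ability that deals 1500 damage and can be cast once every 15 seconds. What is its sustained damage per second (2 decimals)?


DPS = damage / cooldown
= 1500 / 15
= 100.00

100.00 DPS


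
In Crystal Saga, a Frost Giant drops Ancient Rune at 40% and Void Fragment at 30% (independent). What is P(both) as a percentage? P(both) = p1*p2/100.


For independent events, P(both) = P(A) * P(B)
= 40% * 30%
= 1200 / 100 %
= 12.0%

12.0%


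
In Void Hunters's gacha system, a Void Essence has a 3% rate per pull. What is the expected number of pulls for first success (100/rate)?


Expected pulls for a geometric distribution = 1/p = 100 / rate%
= 100 / 3
= 33.33

33.33 pulls


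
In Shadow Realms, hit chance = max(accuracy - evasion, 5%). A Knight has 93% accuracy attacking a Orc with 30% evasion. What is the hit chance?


accuracy - evasion = 93 - 30 = 63
Apply floor: max(63, 5) = 63
Hit chance = 63%

63%


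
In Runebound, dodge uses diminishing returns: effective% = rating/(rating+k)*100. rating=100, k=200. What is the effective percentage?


effective% = rating / (rating + k) * 100
= 100 / (100 + 200) * 100
= 100 / 300 * 100
= 0.333333 * 100
= 33.33%

33.33%


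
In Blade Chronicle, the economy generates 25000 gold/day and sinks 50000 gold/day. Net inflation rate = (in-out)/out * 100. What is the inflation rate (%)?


Net gold = 25000 - 50000 = -25000
Inflation rate = net / sunk * 100 = -25000 / 50000 * 100
= -0.5 * 100
= -50.00%

-50.00%


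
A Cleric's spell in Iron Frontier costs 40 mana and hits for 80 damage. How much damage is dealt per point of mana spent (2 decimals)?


Efficiency = damage / mana
= 80 / 40
= 2.00

2.00 dmg/mana


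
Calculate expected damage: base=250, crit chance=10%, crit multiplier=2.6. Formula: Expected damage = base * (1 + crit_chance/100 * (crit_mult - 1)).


E[dmg] = base * (1 + crit_chance * (crit_mult - 1))
cc as decimal = 10/100 = 0.1
cm - 1 = 2.6 - 1 = 1.6
Bonus factor = 0.1 * 1.6 = 0.16
Total multiplier = 1 + 0.16 = 1.16
Expected damage = 250 * 1.16 = 290.00

290.00 damage


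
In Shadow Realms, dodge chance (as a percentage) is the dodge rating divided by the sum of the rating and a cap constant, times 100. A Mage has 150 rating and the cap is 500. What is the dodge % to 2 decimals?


dodge% = 150 / (150 + 500) * 100
= 150 / 650 * 100
= 0.230769 * 100
= 23.08%

23.08%


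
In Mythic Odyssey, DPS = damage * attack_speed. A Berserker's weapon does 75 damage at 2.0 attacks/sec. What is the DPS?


DPS = damage * attack_speed
= 75 * 2.0
= 150.0

150.0 DPS


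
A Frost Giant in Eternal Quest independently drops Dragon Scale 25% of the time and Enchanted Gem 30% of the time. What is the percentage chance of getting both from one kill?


For independent events, P(both) = P(A) * P(B)
= 25% * 30%
= 750 / 100 %
= 7.5%

7.5%


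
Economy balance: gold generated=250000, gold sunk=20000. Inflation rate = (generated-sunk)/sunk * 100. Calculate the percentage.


Net gold = 250000 - 20000 = 230000
Inflation rate = net / sunk * 100 = 230000 / 20000 * 100
= 11.5 * 100
= 1150.00%

1150.00%


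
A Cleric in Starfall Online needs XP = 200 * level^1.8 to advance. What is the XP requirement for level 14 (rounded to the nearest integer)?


XP = 200 * level^1.8
Substitute level = 14:
XP = 200 * 14^1.8
= 200 * 115.6193
= 23124

23124 XP


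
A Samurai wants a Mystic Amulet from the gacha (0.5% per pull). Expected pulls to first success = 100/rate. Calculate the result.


Expected pulls for a geometric distribution = 1/p = 100 / rate%
= 100 / 0.5
= 200.0

200.0 pulls


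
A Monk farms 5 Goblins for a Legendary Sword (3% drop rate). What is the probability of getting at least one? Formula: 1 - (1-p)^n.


P(at least one) = 1 - P(none) = 1 - (1-p)^n
p = 3/100 = 0.03
1 - p = 0.97
(1 - p)^5 = 0.97^5 = 0.858734
P(at least one) = 1 - 0.858734 = 0.1413

0.1413


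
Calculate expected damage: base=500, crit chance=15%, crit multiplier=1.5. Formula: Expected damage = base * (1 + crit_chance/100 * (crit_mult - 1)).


E[dmg] = base * (1 + crit_chance * (crit_mult - 1))
cc as decimal = 15/100 = 0.15
cm - 1 = 1.5 - 1 = 0.5
Bonus factor = 0.15 * 0.5 = 0.075
Total multiplier = 1 + 0.075 = 1.075
Expected damage = 500 * 1.075 = 537.50

537.50 damage


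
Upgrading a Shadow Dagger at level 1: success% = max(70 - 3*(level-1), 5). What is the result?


raw_rate = 70 - 3 * (1 - 1)
= 70 - 3 * 0
= 70 - 0
= 70
Apply floor: max(70, 5) = 70%

70%


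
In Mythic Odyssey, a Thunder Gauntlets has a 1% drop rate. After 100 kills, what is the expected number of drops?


Expected drops = kills * (drop_rate / 100)
= 100 * (1 / 100)
= 100 * 0.01
= 1.0

1.0 drops


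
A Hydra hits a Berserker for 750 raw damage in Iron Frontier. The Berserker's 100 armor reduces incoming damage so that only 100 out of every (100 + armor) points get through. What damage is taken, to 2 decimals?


actual = 750 * 100 / (100 + 100)
= 750 * 100 / 200
= 75000 / 200
= 375.00

375.00 damage


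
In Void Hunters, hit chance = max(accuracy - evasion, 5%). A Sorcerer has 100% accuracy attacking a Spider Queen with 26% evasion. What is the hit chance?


accuracy - evasion = 100 - 26 = 74
Apply floor: max(74, 5) = 74
Hit chance = 74%

74%


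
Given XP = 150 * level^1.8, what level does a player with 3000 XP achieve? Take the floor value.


XP = 150 * level^1.8, so level = (XP / 150)^(1/1.8)
= (3000 / 150)^(1/1.8)
= 20.0^0.5556
= 5.282
Floor: level = 5

level 5


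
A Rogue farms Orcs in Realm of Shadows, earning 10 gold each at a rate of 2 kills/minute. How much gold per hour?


Gold per minute = 10 * 2 = 20
Gold per hour = 20 * 60 = 1200

1200 gold/hour


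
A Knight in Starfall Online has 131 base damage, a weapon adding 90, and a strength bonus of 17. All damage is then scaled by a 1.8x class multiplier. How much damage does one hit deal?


Sum base + weapon + str = 131 + 90 + 17 = 238
Multiply by 1.8:
238 * 1.8 = 428.4

428.4 damage


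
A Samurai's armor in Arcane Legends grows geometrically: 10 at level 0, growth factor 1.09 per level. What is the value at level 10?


value = base * growth^level
= 10 * 1.09^10
= 10 * 2.367364
= 23.67

23.67 armor


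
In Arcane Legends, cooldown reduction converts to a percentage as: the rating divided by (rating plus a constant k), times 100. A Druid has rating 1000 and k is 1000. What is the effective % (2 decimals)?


effective% = rating / (rating + k) * 100
= 1000 / (1000 + 1000) * 100
= 1000 / 2000 * 100
= 0.5 * 100
= 50.00%

50.00%


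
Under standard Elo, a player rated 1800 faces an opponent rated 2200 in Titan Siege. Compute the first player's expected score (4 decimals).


Elo expected score: Ea = 1/(1 + 10^((Rb-Ra)/400))
Rb - Ra = 2200 - 1800 = 400
(Rb-Ra)/400 = 400/400 = 1.0
10^1.0 = 10.0
Ea = 1/(1 + 10.0) = 1/11.0 = 0.0909

0.0909


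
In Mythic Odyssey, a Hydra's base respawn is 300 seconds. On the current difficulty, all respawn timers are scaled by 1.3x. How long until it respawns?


Respawn time = base * multiplier
= 300 * 1.3
= 390.0 seconds

390.0 seconds


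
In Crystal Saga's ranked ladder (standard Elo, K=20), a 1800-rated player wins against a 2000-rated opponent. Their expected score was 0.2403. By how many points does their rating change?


Elo update: delta = K * (S - Ea), where S = 1 (wins)
S - Ea = 1 - 0.2403 = 0.7597
Rating change = 20 * 0.7597
= 15.19

15.19 rating points


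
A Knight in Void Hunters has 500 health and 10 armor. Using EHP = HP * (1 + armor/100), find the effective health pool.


EHP = 500 * (1 + 10/100)
= 500 * (1 + 0.1)
= 500 * 1.1
= 550.0

550.0 EHP


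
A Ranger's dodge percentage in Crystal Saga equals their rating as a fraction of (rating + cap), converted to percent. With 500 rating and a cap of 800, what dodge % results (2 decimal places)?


dodge% = 500 / (500 + 800) * 100
= 500 / 1300 * 100
= 0.384615 * 100
= 38.46%

38.46%


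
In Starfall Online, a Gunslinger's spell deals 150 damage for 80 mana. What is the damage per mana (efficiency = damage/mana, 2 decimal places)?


Efficiency = damage / mana
= 150 / 80
= 1.88

1.88 dmg/mana


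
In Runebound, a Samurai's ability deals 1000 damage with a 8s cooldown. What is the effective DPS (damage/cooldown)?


DPS = damage / cooldown
= 1000 / 8
= 125.00

125.00 DPS


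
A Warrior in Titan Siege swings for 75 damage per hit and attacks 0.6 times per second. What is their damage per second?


DPS = damage * attack_speed
= 75 * 0.6
= 45.0

45.0 DPS


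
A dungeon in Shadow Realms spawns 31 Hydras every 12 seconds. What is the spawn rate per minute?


Spawns per minute = count * (60 / interval)
= 31 * (60 / 12)
= 31 * 5.0
= 155.0

155.0 per minute


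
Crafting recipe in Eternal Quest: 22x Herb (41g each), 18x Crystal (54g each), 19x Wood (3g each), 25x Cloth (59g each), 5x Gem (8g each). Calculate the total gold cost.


Cost breakdown:
  Herb: 22 * 41 = 902
  Crystal: 18 * 54 = 972
  Wood: 19 * 3 = 57
  Cloth: 25 * 59 = 1475
  Gem: 5 * 8 = 40
Total = 902 + 972 + 57 + 1475 + 40 = 3446

3446 gold


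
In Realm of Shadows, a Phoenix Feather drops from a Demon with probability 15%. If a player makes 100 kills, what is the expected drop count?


Expected drops = kills * (drop_rate / 100)
= 100 * (15 / 100)
= 100 * 0.15
= 15.0

15.0 drops


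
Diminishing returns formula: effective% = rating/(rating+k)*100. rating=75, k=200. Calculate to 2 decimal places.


effective% = rating / (rating + k) * 100
= 75 / (75 + 200) * 100
= 75 / 275 * 100
= 0.272727 * 100
= 27.27%

27.27%


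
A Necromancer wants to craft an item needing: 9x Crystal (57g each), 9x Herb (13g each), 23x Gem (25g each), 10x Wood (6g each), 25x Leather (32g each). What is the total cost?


Cost breakdown:
  Crystal: 9 * 57 = 513
  Herb: 9 * 13 = 117
  Gem: 23 * 25 = 575
  Wood: 10 * 6 = 60
  Leather: 25 * 32 = 800
Total = 513 + 117 + 575 + 60 + 800 = 2065

2065 gold


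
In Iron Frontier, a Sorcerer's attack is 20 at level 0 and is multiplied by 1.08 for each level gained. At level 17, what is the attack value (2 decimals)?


value = base * growth^level
= 20 * 1.08^17
= 20 * 3.700018
= 74.00

74.00 attack


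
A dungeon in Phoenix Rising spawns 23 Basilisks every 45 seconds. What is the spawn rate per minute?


Spawns per minute = count * (60 / interval)
= 23 * (60 / 45)
= 23 * 1.3333
= 30.67

30.67 per minute


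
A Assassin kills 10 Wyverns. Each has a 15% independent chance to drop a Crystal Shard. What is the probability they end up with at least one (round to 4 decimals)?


P(at least one) = 1 - P(none) = 1 - (1-p)^n
p = 15/100 = 0.15
1 - p = 0.85
(1 - p)^10 = 0.85^10 = 0.196874
P(at least one) = 1 - 0.196874 = 0.8031

0.8031


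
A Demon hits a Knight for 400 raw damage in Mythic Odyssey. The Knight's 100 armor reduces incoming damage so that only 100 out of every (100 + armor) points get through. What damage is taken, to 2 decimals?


actual = 400 * 100 / (100 + 100)
= 400 * 100 / 200
= 40000 / 200
= 200.00

200.00 damage


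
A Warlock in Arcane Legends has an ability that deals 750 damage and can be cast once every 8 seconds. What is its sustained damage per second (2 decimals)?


DPS = damage / cooldown
= 750 / 8
= 93.75

93.75 DPS


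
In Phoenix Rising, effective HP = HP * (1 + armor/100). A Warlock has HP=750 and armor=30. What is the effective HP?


EHP = 750 * (1 + 30/100)
= 750 * (1 + 0.3)
= 750 * 1.3
= 975.0

975.0 EHP


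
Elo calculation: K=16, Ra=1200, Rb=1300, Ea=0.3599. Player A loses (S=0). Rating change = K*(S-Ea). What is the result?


Elo update: delta = K * (S - Ea), where S = 0 (loses)
S - Ea = 0 - 0.3599 = -0.3599
Rating change = 16 * -0.3599
= -5.76

-5.76 rating points


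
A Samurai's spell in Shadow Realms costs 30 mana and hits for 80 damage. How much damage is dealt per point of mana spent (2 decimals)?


Efficiency = damage / mana
= 80 / 30
= 2.67

2.67 dmg/mana


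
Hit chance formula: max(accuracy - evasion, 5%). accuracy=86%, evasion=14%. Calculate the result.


accuracy - evasion = 86 - 14 = 72
Apply floor: max(72, 5) = 72
Hit chance = 72%

72%


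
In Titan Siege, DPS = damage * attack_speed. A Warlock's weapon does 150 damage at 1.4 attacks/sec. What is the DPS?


DPS = damage * attack_speed
= 150 * 1.4
= 210.0

210.0 DPS


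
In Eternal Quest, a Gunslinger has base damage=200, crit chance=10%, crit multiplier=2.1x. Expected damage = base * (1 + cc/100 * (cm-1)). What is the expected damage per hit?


E[dmg] = base * (1 + crit_chance * (crit_mult - 1))
cc as decimal = 10/100 = 0.1
cm - 1 = 2.1 - 1 = 1.1
Bonus factor = 0.1 * 1.1 = 0.11
Total multiplier = 1 + 0.11 = 1.11
Expected damage = 200 * 1.11 = 222.00

222.00 damage


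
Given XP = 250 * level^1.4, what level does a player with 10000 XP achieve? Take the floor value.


XP = 250 * level^1.4, so level = (XP / 250)^(1/1.4)
= (10000 / 250)^(1/1.4)
= 40.0^0.7143
= 13.9421
Floor: level = 13

level 13


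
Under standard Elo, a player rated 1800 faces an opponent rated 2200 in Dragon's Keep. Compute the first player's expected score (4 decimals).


Elo expected score: Ea = 1/(1 + 10^((Rb-Ra)/400))
Rb - Ra = 2200 - 1800 = 400
(Rb-Ra)/400 = 400/400 = 1.0
10^1.0 = 10.0
Ea = 1/(1 + 10.0) = 1/11.0 = 0.0909

0.0909
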